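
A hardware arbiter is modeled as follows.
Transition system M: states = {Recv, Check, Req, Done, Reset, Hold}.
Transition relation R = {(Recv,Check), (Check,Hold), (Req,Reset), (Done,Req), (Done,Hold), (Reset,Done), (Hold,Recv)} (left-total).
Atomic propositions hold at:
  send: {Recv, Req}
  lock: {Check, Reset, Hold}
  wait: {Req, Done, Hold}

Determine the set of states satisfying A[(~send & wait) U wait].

{Req, Done, Hold}

Sat(~send) = {Check, Done, Reset, Hold}
Sat(~send & wait) = {Done, Hold}
A[(~send & wait) U wait]: least fixpoint, start Z0 = Sat(wait) = {Req, Done, Hold}, add states in Sat(~send & wait) with every successor in Z. Already a fixed point.
Sat(A[(~send & wait) U wait]) = {Req, Done, Hold}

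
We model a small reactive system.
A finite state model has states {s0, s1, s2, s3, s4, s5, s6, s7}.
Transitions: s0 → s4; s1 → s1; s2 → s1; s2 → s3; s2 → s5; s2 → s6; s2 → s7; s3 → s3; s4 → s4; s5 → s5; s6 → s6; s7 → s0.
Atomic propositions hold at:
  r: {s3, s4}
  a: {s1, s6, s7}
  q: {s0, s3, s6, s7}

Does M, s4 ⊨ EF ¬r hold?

Sat(¬r) = {s0, s1, s2, s5, s6, s7}
EF ¬r: least fixpoint, start Z0 = {s0, s1, s2, s5, s6, s7}, add states with some successor in Z. Already a fixed point.
Sat(EF ¬r) = {s0, s1, s2, s5, s6, s7}
s4 ∉ Sat(EF ¬r) = {s0, s1, s2, s5, s6, s7}, so the formula does not hold at s4.

No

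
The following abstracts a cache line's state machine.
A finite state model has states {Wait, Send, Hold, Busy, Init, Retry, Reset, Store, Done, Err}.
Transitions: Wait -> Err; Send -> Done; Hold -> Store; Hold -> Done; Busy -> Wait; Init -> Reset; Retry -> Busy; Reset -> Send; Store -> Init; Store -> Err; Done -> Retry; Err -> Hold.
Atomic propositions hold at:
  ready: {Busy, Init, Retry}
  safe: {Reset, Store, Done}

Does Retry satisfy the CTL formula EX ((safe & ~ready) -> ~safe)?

Sat(~ready) = {Wait, Send, Hold, Reset, Store, Done, Err}
Sat(safe & ~ready) = {Reset, Store, Done}
Sat(~safe) = {Wait, Send, Hold, Busy, Init, Retry, Err}
Sat((safe & ~ready) -> ~safe) = {Wait, Send, Hold, Busy, Init, Retry, Err}
Sat(EX ((safe & ~ready) -> ~safe)) = {s : some successor in {Wait, Send, Hold, Busy, Init, Retry, Err}} = {Wait, Busy, Retry, Reset, Store, Done, Err}
Retry ∈ Sat(EX ((safe & ~ready) -> ~safe)) = {Wait, Busy, Retry, Reset, Store, Done, Err}, so the formula holds at Retry.

Yes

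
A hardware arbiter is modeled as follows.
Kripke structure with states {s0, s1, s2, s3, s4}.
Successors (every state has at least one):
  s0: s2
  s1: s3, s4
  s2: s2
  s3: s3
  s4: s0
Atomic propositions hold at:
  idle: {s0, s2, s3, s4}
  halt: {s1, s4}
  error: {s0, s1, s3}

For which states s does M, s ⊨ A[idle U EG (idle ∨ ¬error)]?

Sat(¬error) = {s2, s4}
Sat(idle ∨ ¬error) = {s0, s2, s3, s4}
EG (idle ∨ ¬error): greatest fixpoint, start Z0 = {s0, s2, s3, s4}, keep only states in Sat with some successor in Z. Already a fixed point.
Sat(EG (idle ∨ ¬error)) = {s0, s2, s3, s4}
A[idle U EG (idle ∨ ¬error)]: least fixpoint, start Z0 = Sat(EG (idle ∨ ¬error)) = {s0, s2, s3, s4}, add states in Sat(idle) with every successor in Z. Already a fixed point.
Sat(A[idle U EG (idle ∨ ¬error)]) = {s0, s2, s3, s4}

{s0, s2, s3, s4}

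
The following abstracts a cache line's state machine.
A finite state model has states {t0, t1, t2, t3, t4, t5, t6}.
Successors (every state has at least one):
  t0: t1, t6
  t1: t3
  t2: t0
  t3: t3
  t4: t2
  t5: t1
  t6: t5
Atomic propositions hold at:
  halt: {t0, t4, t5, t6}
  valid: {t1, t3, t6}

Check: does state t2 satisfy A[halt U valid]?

A[halt U valid]: least fixpoint, start Z0 = Sat(valid) = {t1, t3, t6}, add states in Sat(halt) with every successor in Z. Z1 = {t0, t1, t3, t5, t6}; fixed.
Sat(A[halt U valid]) = {t0, t1, t3, t5, t6}
t2 ∉ Sat(A[halt U valid]) = {t0, t1, t3, t5, t6}, so the formula does not hold at t2.

No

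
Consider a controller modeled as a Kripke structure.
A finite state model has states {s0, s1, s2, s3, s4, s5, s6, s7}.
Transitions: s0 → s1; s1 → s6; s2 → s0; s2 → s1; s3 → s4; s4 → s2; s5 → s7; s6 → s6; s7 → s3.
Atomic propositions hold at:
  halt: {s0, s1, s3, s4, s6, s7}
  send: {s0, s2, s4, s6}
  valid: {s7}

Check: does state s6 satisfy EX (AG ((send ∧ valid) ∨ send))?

Sat(send ∧ valid) = ∅
Sat((send ∧ valid) ∨ send) = {s0, s2, s4, s6}
AG ((send ∧ valid) ∨ send): greatest fixpoint, start Z0 = {s0, s2, s4, s6}, keep only states in Sat with every successor in Z. Z1 = {s4, s6}; Z2 = {s6}; fixed.
Sat(AG ((send ∧ valid) ∨ send)) = {s6}
Sat(EX (AG ((send ∧ valid) ∨ send))) = {s : some successor in {s6}} = {s1, s6}
s6 ∈ Sat(EX (AG ((send ∧ valid) ∨ send))) = {s1, s6}, so the formula holds at s6.

Yes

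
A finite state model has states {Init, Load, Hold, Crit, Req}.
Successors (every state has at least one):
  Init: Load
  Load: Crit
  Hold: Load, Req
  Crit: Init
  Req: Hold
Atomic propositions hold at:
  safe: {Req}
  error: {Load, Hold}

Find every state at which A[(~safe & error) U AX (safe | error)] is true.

Sat(~safe) = {Init, Load, Hold, Crit}
Sat(~safe & error) = {Load, Hold}
Sat(safe | error) = {Load, Hold, Req}
Sat(AX (safe | error)) = {s : every successor in {Load, Hold, Req}} = {Init, Hold, Req}
A[(~safe & error) U AX (safe | error)]: least fixpoint, start Z0 = Sat(AX (safe | error)) = {Init, Hold, Req}, add states in Sat(~safe & error) with every successor in Z. Already a fixed point.
Sat(A[(~safe & error) U AX (safe | error)]) = {Init, Hold, Req}

{Init, Hold, Req}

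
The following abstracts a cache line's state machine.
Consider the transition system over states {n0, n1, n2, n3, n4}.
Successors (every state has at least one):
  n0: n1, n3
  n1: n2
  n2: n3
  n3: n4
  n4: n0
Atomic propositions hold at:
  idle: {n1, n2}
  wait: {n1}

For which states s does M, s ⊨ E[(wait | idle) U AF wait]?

{n1}

Sat(wait | idle) = {n1, n2}
AF wait: least fixpoint, start Z0 = {n1}, add states with every successor in Z. Already a fixed point.
Sat(AF wait) = {n1}
E[(wait | idle) U AF wait]: least fixpoint, start Z0 = Sat(AF wait) = {n1}, add states in Sat(wait | idle) with some successor in Z. Already a fixed point.
Sat(E[(wait | idle) U AF wait]) = {n1}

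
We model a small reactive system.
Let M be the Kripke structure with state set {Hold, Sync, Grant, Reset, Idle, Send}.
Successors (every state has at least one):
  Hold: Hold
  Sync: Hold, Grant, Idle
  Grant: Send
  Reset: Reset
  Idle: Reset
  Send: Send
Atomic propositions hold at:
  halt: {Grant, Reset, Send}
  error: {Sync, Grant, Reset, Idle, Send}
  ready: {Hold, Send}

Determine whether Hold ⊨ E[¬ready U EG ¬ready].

No

Sat(¬ready) = {Sync, Grant, Reset, Idle}
EG ¬ready: greatest fixpoint, start Z0 = {Sync, Grant, Reset, Idle}, keep only states in Sat with some successor in Z. Z1 = {Sync, Reset, Idle}; fixed.
Sat(EG ¬ready) = {Sync, Reset, Idle}
E[¬ready U EG ¬ready]: least fixpoint, start Z0 = Sat(EG ¬ready) = {Sync, Reset, Idle}, add states in Sat(¬ready) with some successor in Z. Already a fixed point.
Sat(E[¬ready U EG ¬ready]) = {Sync, Reset, Idle}
Hold ∉ Sat(E[¬ready U EG ¬ready]) = {Sync, Reset, Idle}, so the formula does not hold at Hold.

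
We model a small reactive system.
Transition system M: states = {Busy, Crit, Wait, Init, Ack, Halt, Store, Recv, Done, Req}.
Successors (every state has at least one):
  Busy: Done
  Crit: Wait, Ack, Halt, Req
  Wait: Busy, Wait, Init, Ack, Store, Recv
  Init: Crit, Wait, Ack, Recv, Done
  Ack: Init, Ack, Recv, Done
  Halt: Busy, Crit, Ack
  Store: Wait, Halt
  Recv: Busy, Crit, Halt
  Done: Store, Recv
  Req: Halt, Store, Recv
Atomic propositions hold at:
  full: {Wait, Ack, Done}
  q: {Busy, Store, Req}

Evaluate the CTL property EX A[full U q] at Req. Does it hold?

A[full U q]: least fixpoint, start Z0 = Sat(q) = {Busy, Store, Req}, add states in Sat(full) with every successor in Z. Already a fixed point.
Sat(A[full U q]) = {Busy, Store, Req}
Sat(EX A[full U q]) = {s : some successor in {Busy, Store, Req}} = {Crit, Wait, Halt, Recv, Done, Req}
Req ∈ Sat(EX A[full U q]) = {Crit, Wait, Halt, Recv, Done, Req}, so the formula holds at Req.

Yes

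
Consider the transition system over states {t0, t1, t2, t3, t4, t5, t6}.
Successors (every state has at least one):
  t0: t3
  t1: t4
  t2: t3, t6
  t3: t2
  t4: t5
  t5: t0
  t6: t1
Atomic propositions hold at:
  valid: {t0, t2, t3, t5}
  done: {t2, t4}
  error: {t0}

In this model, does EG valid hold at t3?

Yes

EG valid: greatest fixpoint, start Z0 = {t0, t2, t3, t5}, keep only states in Sat with some successor in Z. Already a fixed point.
Sat(EG valid) = {t0, t2, t3, t5}
t3 ∈ Sat(EG valid) = {t0, t2, t3, t5}, so the formula holds at t3.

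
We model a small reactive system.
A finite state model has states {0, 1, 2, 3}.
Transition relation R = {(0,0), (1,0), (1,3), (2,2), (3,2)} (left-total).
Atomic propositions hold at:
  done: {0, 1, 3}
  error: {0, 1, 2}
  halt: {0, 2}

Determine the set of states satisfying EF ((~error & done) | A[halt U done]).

Sat(~error) = {3}
Sat(~error & done) = {3}
A[halt U done]: least fixpoint, start Z0 = Sat(done) = {0, 1, 3}, add states in Sat(halt) with every successor in Z. Already a fixed point.
Sat(A[halt U done]) = {0, 1, 3}
Sat((~error & done) | A[halt U done]) = {0, 1, 3}
EF ((~error & done) | A[halt U done]): least fixpoint, start Z0 = {0, 1, 3}, add states with some successor in Z. Already a fixed point.
Sat(EF ((~error & done) | A[halt U done])) = {0, 1, 3}

{0, 1, 3}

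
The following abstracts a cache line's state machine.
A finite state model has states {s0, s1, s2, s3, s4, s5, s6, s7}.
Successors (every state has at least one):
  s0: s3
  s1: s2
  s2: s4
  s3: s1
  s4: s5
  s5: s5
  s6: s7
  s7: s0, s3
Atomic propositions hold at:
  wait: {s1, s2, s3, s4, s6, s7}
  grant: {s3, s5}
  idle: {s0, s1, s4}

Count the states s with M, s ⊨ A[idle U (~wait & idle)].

1

Sat(~wait) = {s0, s5}
Sat(~wait & idle) = {s0}
A[idle U (~wait & idle)]: least fixpoint, start Z0 = Sat((~wait & idle)) = {s0}, add states in Sat(idle) with every successor in Z. Already a fixed point.
Sat(A[idle U (~wait & idle)]) = {s0}
|Sat(A[idle U (~wait & idle)])| = |{s0}| = 1.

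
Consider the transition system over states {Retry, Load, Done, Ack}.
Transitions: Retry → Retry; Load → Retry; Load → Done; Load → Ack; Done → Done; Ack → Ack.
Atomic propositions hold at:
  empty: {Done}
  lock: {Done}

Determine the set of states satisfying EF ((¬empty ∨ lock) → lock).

{Load, Done}

Sat(¬empty) = {Retry, Load, Ack}
Sat(¬empty ∨ lock) = {Retry, Load, Done, Ack}
Sat((¬empty ∨ lock) → lock) = {Done}
EF ((¬empty ∨ lock) → lock): least fixpoint, start Z0 = {Done}, add states with some successor in Z. Z1 = {Load, Done}; fixed.
Sat(EF ((¬empty ∨ lock) → lock)) = {Load, Done}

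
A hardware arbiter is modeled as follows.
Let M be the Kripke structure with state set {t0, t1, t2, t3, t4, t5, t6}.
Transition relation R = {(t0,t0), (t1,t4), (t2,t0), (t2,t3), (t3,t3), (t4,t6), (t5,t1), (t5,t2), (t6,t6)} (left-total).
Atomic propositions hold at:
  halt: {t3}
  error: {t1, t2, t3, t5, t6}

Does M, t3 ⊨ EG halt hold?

Yes

EG halt: greatest fixpoint, start Z0 = {t3}, keep only states in Sat with some successor in Z. Already a fixed point.
Sat(EG halt) = {t3}
t3 ∈ Sat(EG halt) = {t3}, so the formula holds at t3.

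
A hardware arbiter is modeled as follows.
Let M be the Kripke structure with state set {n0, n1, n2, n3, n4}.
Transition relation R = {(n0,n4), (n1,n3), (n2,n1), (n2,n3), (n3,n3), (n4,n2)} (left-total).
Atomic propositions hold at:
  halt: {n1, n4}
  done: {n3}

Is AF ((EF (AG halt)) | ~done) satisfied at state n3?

AG halt: greatest fixpoint, start Z0 = {n1, n4}, keep only states in Sat with every successor in Z. Z1 = ∅; fixed.
Sat(AG halt) = ∅
EF (AG halt): least fixpoint, start Z0 = ∅, add states with some successor in Z. Already a fixed point.
Sat(EF (AG halt)) = ∅
Sat(~done) = {n0, n1, n2, n4}
Sat((EF (AG halt)) | ~done) = {n0, n1, n2, n4}
AF ((EF (AG halt)) | ~done): least fixpoint, start Z0 = {n0, n1, n2, n4}, add states with every successor in Z. Already a fixed point.
Sat(AF ((EF (AG halt)) | ~done)) = {n0, n1, n2, n4}
n3 ∉ Sat(AF ((EF (AG halt)) | ~done)) = {n0, n1, n2, n4}, so the formula does not hold at n3.

No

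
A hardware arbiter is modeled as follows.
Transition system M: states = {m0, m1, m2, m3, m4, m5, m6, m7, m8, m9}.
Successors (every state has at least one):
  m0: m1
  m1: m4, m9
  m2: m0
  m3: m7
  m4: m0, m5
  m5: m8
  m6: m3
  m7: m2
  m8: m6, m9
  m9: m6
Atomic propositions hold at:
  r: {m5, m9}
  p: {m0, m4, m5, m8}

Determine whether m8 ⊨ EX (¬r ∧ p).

Sat(¬r) = {m0, m1, m2, m3, m4, m6, m7, m8}
Sat(¬r ∧ p) = {m0, m4, m8}
Sat(EX (¬r ∧ p)) = {s : some successor in {m0, m4, m8}} = {m1, m2, m4, m5}
m8 ∉ Sat(EX (¬r ∧ p)) = {m1, m2, m4, m5}, so the formula does not hold at m8.

No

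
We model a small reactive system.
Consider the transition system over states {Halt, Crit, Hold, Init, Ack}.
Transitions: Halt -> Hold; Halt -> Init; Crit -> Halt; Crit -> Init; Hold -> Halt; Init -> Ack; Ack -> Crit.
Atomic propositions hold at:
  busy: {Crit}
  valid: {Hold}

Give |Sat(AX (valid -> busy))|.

4

Sat(valid -> busy) = {Halt, Crit, Init, Ack}
Sat(AX (valid -> busy)) = {s : every successor in {Halt, Crit, Init, Ack}} = {Crit, Hold, Init, Ack}
|Sat(AX (valid -> busy))| = |{Crit, Hold, Init, Ack}| = 4.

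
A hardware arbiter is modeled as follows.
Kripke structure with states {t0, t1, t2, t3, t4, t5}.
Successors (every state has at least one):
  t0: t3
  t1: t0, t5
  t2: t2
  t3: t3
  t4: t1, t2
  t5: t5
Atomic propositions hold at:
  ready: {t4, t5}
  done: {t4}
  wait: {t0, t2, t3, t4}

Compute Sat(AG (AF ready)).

{t5}

AF ready: least fixpoint, start Z0 = {t4, t5}, add states with every successor in Z. Already a fixed point.
Sat(AF ready) = {t4, t5}
AG (AF ready): greatest fixpoint, start Z0 = {t4, t5}, keep only states in Sat with every successor in Z. Z1 = {t5}; fixed.
Sat(AG (AF ready)) = {t5}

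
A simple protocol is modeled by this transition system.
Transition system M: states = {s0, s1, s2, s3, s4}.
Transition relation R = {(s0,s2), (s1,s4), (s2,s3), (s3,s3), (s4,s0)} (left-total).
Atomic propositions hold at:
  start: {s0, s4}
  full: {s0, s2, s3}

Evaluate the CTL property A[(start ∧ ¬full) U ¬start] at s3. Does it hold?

Yes

Sat(¬full) = {s1, s4}
Sat(start ∧ ¬full) = {s4}
Sat(¬start) = {s1, s2, s3}
A[(start ∧ ¬full) U ¬start]: least fixpoint, start Z0 = Sat(¬start) = {s1, s2, s3}, add states in Sat(start ∧ ¬full) with every successor in Z. Already a fixed point.
Sat(A[(start ∧ ¬full) U ¬start]) = {s1, s2, s3}
s3 ∈ Sat(A[(start ∧ ¬full) U ¬start]) = {s1, s2, s3}, so the formula holds at s3.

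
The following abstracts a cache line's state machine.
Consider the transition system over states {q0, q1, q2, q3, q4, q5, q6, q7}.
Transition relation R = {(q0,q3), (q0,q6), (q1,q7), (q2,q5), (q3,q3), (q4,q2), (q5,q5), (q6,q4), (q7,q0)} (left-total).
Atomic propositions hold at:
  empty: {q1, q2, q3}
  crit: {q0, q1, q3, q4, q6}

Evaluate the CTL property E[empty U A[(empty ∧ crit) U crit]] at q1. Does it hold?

Yes

Sat(empty ∧ crit) = {q1, q3}
A[(empty ∧ crit) U crit]: least fixpoint, start Z0 = Sat(crit) = {q0, q1, q3, q4, q6}, add states in Sat(empty ∧ crit) with every successor in Z. Already a fixed point.
Sat(A[(empty ∧ crit) U crit]) = {q0, q1, q3, q4, q6}
E[empty U A[(empty ∧ crit) U crit]]: least fixpoint, start Z0 = Sat(A[(empty ∧ crit) U crit]) = {q0, q1, q3, q4, q6}, add states in Sat(empty) with some successor in Z. Already a fixed point.
Sat(E[empty U A[(empty ∧ crit) U crit]]) = {q0, q1, q3, q4, q6}
q1 ∈ Sat(E[empty U A[(empty ∧ crit) U crit]]) = {q0, q1, q3, q4, q6}, so the formula holds at q1.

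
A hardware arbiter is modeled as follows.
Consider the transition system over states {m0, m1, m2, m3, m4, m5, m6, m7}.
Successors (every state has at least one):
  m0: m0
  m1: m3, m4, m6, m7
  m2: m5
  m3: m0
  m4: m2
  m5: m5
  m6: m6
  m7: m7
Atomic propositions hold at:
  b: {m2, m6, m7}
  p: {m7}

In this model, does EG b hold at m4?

EG b: greatest fixpoint, start Z0 = {m2, m6, m7}, keep only states in Sat with some successor in Z. Z1 = {m6, m7}; fixed.
Sat(EG b) = {m6, m7}
m4 ∉ Sat(EG b) = {m6, m7}, so the formula does not hold at m4.

No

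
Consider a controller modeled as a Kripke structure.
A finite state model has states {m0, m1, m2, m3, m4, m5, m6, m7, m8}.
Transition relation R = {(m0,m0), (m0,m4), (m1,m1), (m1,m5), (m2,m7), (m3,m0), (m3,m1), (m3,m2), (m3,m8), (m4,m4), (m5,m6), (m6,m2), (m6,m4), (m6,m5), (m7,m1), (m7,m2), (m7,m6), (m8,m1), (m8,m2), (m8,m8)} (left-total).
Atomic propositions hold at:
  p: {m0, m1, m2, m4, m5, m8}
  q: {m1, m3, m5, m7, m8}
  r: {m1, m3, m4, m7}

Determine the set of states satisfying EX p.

{m0, m1, m3, m4, m6, m7, m8}

Sat(EX p) = {s : some successor in {m0, m1, m2, m4, m5, m8}} = {m0, m1, m3, m4, m6, m7, m8}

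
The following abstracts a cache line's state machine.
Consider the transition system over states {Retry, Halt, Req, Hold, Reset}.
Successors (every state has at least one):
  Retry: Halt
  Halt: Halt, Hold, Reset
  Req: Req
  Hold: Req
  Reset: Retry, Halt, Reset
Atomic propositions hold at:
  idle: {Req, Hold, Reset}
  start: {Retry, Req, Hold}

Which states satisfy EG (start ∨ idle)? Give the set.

{Req, Hold, Reset}

Sat(start ∨ idle) = {Retry, Req, Hold, Reset}
EG (start ∨ idle): greatest fixpoint, start Z0 = {Retry, Req, Hold, Reset}, keep only states in Sat with some successor in Z. Z1 = {Req, Hold, Reset}; fixed.
Sat(EG (start ∨ idle)) = {Req, Hold, Reset}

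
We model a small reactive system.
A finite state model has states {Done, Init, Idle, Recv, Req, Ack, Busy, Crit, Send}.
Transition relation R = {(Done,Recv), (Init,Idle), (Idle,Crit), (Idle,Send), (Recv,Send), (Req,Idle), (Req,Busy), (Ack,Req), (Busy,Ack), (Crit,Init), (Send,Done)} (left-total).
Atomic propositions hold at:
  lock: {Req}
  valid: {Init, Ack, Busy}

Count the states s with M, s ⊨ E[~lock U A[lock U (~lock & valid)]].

Sat(~lock) = {Done, Init, Idle, Recv, Ack, Busy, Crit, Send}
Sat(~lock & valid) = {Init, Ack, Busy}
A[lock U (~lock & valid)]: least fixpoint, start Z0 = Sat((~lock & valid)) = {Init, Ack, Busy}, add states in Sat(lock) with every successor in Z. Already a fixed point.
Sat(A[lock U (~lock & valid)]) = {Init, Ack, Busy}
E[~lock U A[lock U (~lock & valid)]]: least fixpoint, start Z0 = Sat(A[lock U (~lock & valid)]) = {Init, Ack, Busy}, add states in Sat(~lock) with some successor in Z. Z1 = {Init, Ack, Busy, Crit}; Z2 = {Init, Idle, Ack, Busy, Crit}; fixed.
Sat(E[~lock U A[lock U (~lock & valid)]]) = {Init, Idle, Ack, Busy, Crit}
|Sat(E[~lock U A[lock U (~lock & valid)]])| = |{Init, Idle, Ack, Busy, Crit}| = 5.

5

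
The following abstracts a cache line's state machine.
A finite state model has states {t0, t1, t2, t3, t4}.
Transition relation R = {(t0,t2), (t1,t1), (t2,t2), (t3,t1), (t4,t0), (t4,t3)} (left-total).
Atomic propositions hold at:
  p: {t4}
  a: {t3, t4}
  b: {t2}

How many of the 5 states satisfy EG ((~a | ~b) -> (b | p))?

Sat(~a) = {t0, t1, t2}
Sat(~b) = {t0, t1, t3, t4}
Sat(~a | ~b) = {t0, t1, t2, t3, t4}
Sat(b | p) = {t2, t4}
Sat((~a | ~b) -> (b | p)) = {t2, t4}
EG ((~a | ~b) -> (b | p)): greatest fixpoint, start Z0 = {t2, t4}, keep only states in Sat with some successor in Z. Z1 = {t2}; fixed.
Sat(EG ((~a | ~b) -> (b | p))) = {t2}
|Sat(EG ((~a | ~b) -> (b | p)))| = |{t2}| = 1.

1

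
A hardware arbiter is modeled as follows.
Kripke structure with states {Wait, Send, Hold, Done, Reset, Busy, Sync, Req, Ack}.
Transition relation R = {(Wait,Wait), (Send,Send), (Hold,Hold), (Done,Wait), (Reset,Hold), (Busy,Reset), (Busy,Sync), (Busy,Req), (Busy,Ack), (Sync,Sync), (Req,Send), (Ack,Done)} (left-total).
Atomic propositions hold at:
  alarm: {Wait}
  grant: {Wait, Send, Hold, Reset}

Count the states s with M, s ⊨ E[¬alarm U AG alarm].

4

Sat(¬alarm) = {Send, Hold, Done, Reset, Busy, Sync, Req, Ack}
AG alarm: greatest fixpoint, start Z0 = {Wait}, keep only states in Sat with every successor in Z. Already a fixed point.
Sat(AG alarm) = {Wait}
E[¬alarm U AG alarm]: least fixpoint, start Z0 = Sat(AG alarm) = {Wait}, add states in Sat(¬alarm) with some successor in Z. Z1 = {Wait, Done}; Z2 = {Wait, Done, Ack}; Z3 = {Wait, Done, Busy, Ack}; fixed.
Sat(E[¬alarm U AG alarm]) = {Wait, Done, Busy, Ack}
|Sat(E[¬alarm U AG alarm])| = |{Wait, Done, Busy, Ack}| = 4.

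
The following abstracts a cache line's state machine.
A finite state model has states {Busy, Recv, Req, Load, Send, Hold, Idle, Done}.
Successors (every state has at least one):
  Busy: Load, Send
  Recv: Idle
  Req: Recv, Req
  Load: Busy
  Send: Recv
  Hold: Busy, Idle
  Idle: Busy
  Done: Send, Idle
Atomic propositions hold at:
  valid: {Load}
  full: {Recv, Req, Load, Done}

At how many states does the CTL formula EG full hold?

1

EG full: greatest fixpoint, start Z0 = {Recv, Req, Load, Done}, keep only states in Sat with some successor in Z. Z1 = {Req}; fixed.
Sat(EG full) = {Req}
|Sat(EG full)| = |{Req}| = 1.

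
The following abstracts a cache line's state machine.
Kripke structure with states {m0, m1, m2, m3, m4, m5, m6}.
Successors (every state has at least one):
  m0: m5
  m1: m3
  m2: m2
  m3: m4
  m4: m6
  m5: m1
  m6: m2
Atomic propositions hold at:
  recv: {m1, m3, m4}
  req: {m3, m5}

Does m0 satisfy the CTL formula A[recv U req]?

A[recv U req]: least fixpoint, start Z0 = Sat(req) = {m3, m5}, add states in Sat(recv) with every successor in Z. Z1 = {m1, m3, m5}; fixed.
Sat(A[recv U req]) = {m1, m3, m5}
m0 ∉ Sat(A[recv U req]) = {m1, m3, m5}, so the formula does not hold at m0.

No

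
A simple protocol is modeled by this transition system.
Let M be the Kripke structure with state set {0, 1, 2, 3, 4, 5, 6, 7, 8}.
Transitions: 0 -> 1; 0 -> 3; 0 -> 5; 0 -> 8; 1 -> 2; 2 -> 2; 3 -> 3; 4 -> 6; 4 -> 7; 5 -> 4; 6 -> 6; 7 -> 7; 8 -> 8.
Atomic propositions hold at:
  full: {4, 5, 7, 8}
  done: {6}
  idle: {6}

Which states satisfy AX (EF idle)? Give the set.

EF idle: least fixpoint, start Z0 = {6}, add states with some successor in Z. Z1 = {4, 6}; Z2 = {4, 5, 6}; Z3 = {0, 4, 5, 6}; fixed.
Sat(EF idle) = {0, 4, 5, 6}
Sat(AX (EF idle)) = {s : every successor in {0, 4, 5, 6}} = {5, 6}

{5, 6}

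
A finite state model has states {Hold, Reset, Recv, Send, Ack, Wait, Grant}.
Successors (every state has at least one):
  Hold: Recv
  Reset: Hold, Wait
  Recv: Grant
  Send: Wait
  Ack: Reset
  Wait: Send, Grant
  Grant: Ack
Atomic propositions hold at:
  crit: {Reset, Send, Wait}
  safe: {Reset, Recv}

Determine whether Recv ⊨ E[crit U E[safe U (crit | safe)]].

Sat(crit | safe) = {Reset, Recv, Send, Wait}
E[safe U (crit | safe)]: least fixpoint, start Z0 = Sat((crit | safe)) = {Reset, Recv, Send, Wait}, add states in Sat(safe) with some successor in Z. Already a fixed point.
Sat(E[safe U (crit | safe)]) = {Reset, Recv, Send, Wait}
E[crit U E[safe U (crit | safe)]]: least fixpoint, start Z0 = Sat(E[safe U (crit | safe)]) = {Reset, Recv, Send, Wait}, add states in Sat(crit) with some successor in Z. Already a fixed point.
Sat(E[crit U E[safe U (crit | safe)]]) = {Reset, Recv, Send, Wait}
Recv ∈ Sat(E[crit U E[safe U (crit | safe)]]) = {Reset, Recv, Send, Wait}, so the formula holds at Recv.

Yes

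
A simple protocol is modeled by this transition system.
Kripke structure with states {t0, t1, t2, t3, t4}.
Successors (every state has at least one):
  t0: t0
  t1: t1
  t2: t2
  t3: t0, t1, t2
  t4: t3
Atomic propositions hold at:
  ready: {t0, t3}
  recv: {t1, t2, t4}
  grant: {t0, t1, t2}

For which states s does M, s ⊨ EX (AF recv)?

{t1, t2, t3}

AF recv: least fixpoint, start Z0 = {t1, t2, t4}, add states with every successor in Z. Already a fixed point.
Sat(AF recv) = {t1, t2, t4}
Sat(EX (AF recv)) = {s : some successor in {t1, t2, t4}} = {t1, t2, t3}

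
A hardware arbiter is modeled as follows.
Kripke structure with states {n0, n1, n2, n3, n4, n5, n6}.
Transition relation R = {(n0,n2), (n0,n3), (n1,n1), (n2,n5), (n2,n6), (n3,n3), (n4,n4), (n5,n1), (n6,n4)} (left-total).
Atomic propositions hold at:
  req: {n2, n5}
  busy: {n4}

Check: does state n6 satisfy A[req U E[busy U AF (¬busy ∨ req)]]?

Yes

Sat(¬busy) = {n0, n1, n2, n3, n5, n6}
Sat(¬busy ∨ req) = {n0, n1, n2, n3, n5, n6}
AF (¬busy ∨ req): least fixpoint, start Z0 = {n0, n1, n2, n3, n5, n6}, add states with every successor in Z. Already a fixed point.
Sat(AF (¬busy ∨ req)) = {n0, n1, n2, n3, n5, n6}
E[busy U AF (¬busy ∨ req)]: least fixpoint, start Z0 = Sat(AF (¬busy ∨ req)) = {n0, n1, n2, n3, n5, n6}, add states in Sat(busy) with some successor in Z. Already a fixed point.
Sat(E[busy U AF (¬busy ∨ req)]) = {n0, n1, n2, n3, n5, n6}
A[req U E[busy U AF (¬busy ∨ req)]]: least fixpoint, start Z0 = Sat(E[busy U AF (¬busy ∨ req)]) = {n0, n1, n2, n3, n5, n6}, add states in Sat(req) with every successor in Z. Already a fixed point.
Sat(A[req U E[busy U AF (¬busy ∨ req)]]) = {n0, n1, n2, n3, n5, n6}
n6 ∈ Sat(A[req U E[busy U AF (¬busy ∨ req)]]) = {n0, n1, n2, n3, n5, n6}, so the formula holds at n6.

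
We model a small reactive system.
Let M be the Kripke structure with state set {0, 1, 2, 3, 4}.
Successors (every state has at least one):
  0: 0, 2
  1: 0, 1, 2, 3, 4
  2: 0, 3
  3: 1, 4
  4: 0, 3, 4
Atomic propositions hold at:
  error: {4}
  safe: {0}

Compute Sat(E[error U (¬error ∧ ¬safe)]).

{1, 2, 3, 4}

Sat(¬error) = {0, 1, 2, 3}
Sat(¬safe) = {1, 2, 3, 4}
Sat(¬error ∧ ¬safe) = {1, 2, 3}
E[error U (¬error ∧ ¬safe)]: least fixpoint, start Z0 = Sat((¬error ∧ ¬safe)) = {1, 2, 3}, add states in Sat(error) with some successor in Z. Z1 = {1, 2, 3, 4}; fixed.
Sat(E[error U (¬error ∧ ¬safe)]) = {1, 2, 3, 4}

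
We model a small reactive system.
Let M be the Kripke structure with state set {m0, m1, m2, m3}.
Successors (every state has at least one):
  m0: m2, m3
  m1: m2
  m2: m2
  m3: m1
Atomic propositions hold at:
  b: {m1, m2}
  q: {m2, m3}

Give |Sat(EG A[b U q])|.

A[b U q]: least fixpoint, start Z0 = Sat(q) = {m2, m3}, add states in Sat(b) with every successor in Z. Z1 = {m1, m2, m3}; fixed.
Sat(A[b U q]) = {m1, m2, m3}
EG A[b U q]: greatest fixpoint, start Z0 = {m1, m2, m3}, keep only states in Sat with some successor in Z. Already a fixed point.
Sat(EG A[b U q]) = {m1, m2, m3}
|Sat(EG A[b U q])| = |{m1, m2, m3}| = 3.

3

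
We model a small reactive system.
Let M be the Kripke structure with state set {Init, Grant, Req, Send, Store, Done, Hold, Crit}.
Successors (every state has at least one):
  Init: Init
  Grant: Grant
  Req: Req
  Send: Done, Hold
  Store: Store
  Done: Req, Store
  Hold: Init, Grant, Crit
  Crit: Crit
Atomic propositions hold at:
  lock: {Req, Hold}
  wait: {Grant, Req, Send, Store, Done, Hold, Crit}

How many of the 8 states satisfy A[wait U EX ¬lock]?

Sat(¬lock) = {Init, Grant, Send, Store, Done, Crit}
Sat(EX ¬lock) = {s : some successor in {Init, Grant, Send, Store, Done, Crit}} = {Init, Grant, Send, Store, Done, Hold, Crit}
A[wait U EX ¬lock]: least fixpoint, start Z0 = Sat(EX ¬lock) = {Init, Grant, Send, Store, Done, Hold, Crit}, add states in Sat(wait) with every successor in Z. Already a fixed point.
Sat(A[wait U EX ¬lock]) = {Init, Grant, Send, Store, Done, Hold, Crit}
|Sat(A[wait U EX ¬lock])| = |{Init, Grant, Send, Store, Done, Hold, Crit}| = 7.

7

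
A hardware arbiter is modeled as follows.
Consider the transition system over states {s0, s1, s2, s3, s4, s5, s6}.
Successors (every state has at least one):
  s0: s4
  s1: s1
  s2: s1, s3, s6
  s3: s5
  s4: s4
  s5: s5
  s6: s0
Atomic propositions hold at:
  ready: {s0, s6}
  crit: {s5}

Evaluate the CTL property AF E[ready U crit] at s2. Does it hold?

No

E[ready U crit]: least fixpoint, start Z0 = Sat(crit) = {s5}, add states in Sat(ready) with some successor in Z. Already a fixed point.
Sat(E[ready U crit]) = {s5}
AF E[ready U crit]: least fixpoint, start Z0 = {s5}, add states with every successor in Z. Z1 = {s3, s5}; fixed.
Sat(AF E[ready U crit]) = {s3, s5}
s2 ∉ Sat(AF E[ready U crit]) = {s3, s5}, so the formula does not hold at s2.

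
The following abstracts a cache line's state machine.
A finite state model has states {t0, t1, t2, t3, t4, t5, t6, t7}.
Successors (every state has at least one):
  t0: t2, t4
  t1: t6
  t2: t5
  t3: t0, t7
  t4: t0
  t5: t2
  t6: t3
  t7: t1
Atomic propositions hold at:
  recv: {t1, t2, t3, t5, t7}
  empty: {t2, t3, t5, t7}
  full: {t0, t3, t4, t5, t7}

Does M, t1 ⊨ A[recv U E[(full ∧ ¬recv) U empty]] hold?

No

Sat(¬recv) = {t0, t4, t6}
Sat(full ∧ ¬recv) = {t0, t4}
E[(full ∧ ¬recv) U empty]: least fixpoint, start Z0 = Sat(empty) = {t2, t3, t5, t7}, add states in Sat(full ∧ ¬recv) with some successor in Z. Z1 = {t0, t2, t3, t5, t7}; Z2 = {t0, t2, t3, t4, t5, t7}; fixed.
Sat(E[(full ∧ ¬recv) U empty]) = {t0, t2, t3, t4, t5, t7}
A[recv U E[(full ∧ ¬recv) U empty]]: least fixpoint, start Z0 = Sat(E[(full ∧ ¬recv) U empty]) = {t0, t2, t3, t4, t5, t7}, add states in Sat(recv) with every successor in Z. Already a fixed point.
Sat(A[recv U E[(full ∧ ¬recv) U empty]]) = {t0, t2, t3, t4, t5, t7}
t1 ∉ Sat(A[recv U E[(full ∧ ¬recv) U empty]]) = {t0, t2, t3, t4, t5, t7}, so the formula does not hold at t1.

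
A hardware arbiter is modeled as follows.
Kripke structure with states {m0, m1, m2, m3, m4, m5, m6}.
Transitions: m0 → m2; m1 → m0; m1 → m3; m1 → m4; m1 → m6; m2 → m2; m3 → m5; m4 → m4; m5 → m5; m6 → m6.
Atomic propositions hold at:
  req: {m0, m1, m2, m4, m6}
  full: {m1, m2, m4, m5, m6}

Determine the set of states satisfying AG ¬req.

Sat(¬req) = {m3, m5}
AG ¬req: greatest fixpoint, start Z0 = {m3, m5}, keep only states in Sat with every successor in Z. Already a fixed point.
Sat(AG ¬req) = {m3, m5}

{m3, m5}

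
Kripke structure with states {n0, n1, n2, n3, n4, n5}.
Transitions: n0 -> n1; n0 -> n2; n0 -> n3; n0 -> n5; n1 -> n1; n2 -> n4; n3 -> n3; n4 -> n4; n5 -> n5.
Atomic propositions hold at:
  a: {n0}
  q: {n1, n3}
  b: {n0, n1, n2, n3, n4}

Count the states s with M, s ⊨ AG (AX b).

Sat(AX b) = {s : every successor in {n0, n1, n2, n3, n4}} = {n1, n2, n3, n4}
AG (AX b): greatest fixpoint, start Z0 = {n1, n2, n3, n4}, keep only states in Sat with every successor in Z. Already a fixed point.
Sat(AG (AX b)) = {n1, n2, n3, n4}
|Sat(AG (AX b))| = |{n1, n2, n3, n4}| = 4.

4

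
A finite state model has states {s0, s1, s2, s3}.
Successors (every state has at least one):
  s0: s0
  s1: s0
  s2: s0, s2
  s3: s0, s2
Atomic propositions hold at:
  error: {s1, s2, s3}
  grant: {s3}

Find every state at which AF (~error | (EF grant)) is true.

Sat(~error) = {s0}
EF grant: least fixpoint, start Z0 = {s3}, add states with some successor in Z. Already a fixed point.
Sat(EF grant) = {s3}
Sat(~error | (EF grant)) = {s0, s3}
AF (~error | (EF grant)): least fixpoint, start Z0 = {s0, s3}, add states with every successor in Z. Z1 = {s0, s1, s3}; fixed.
Sat(AF (~error | (EF grant))) = {s0, s1, s3}

{s0, s1, s3}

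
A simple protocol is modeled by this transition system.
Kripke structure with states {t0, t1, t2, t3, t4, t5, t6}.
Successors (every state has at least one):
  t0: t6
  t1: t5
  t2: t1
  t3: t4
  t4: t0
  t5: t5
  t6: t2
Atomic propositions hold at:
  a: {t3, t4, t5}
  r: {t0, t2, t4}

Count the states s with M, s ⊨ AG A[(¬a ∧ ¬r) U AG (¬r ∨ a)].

2

Sat(¬a) = {t0, t1, t2, t6}
Sat(¬r) = {t1, t3, t5, t6}
Sat(¬a ∧ ¬r) = {t1, t6}
Sat(¬r ∨ a) = {t1, t3, t4, t5, t6}
AG (¬r ∨ a): greatest fixpoint, start Z0 = {t1, t3, t4, t5, t6}, keep only states in Sat with every successor in Z. Z1 = {t1, t3, t5}; Z2 = {t1, t5}; fixed.
Sat(AG (¬r ∨ a)) = {t1, t5}
A[(¬a ∧ ¬r) U AG (¬r ∨ a)]: least fixpoint, start Z0 = Sat(AG (¬r ∨ a)) = {t1, t5}, add states in Sat(¬a ∧ ¬r) with every successor in Z. Already a fixed point.
Sat(A[(¬a ∧ ¬r) U AG (¬r ∨ a)]) = {t1, t5}
AG A[(¬a ∧ ¬r) U AG (¬r ∨ a)]: greatest fixpoint, start Z0 = {t1, t5}, keep only states in Sat with every successor in Z. Already a fixed point.
Sat(AG A[(¬a ∧ ¬r) U AG (¬r ∨ a)]) = {t1, t5}
|Sat(AG A[(¬a ∧ ¬r) U AG (¬r ∨ a)])| = |{t1, t5}| = 2.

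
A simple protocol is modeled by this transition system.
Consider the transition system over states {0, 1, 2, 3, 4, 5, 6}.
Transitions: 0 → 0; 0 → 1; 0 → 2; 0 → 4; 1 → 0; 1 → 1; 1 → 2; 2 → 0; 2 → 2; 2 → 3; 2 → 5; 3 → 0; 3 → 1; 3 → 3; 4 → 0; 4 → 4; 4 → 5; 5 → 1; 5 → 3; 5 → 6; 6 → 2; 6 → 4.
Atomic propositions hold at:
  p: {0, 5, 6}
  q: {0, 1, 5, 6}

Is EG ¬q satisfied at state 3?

Yes

Sat(¬q) = {2, 3, 4}
EG ¬q: greatest fixpoint, start Z0 = {2, 3, 4}, keep only states in Sat with some successor in Z. Already a fixed point.
Sat(EG ¬q) = {2, 3, 4}
3 ∈ Sat(EG ¬q) = {2, 3, 4}, so the formula holds at 3.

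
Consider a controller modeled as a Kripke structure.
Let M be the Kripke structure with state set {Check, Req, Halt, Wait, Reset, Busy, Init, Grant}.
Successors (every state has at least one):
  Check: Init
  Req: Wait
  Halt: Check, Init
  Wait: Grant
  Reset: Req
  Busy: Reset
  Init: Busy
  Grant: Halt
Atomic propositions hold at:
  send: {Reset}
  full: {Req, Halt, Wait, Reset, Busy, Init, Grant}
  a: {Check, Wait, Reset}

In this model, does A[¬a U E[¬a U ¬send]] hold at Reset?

Sat(¬a) = {Req, Halt, Busy, Init, Grant}
Sat(¬send) = {Check, Req, Halt, Wait, Busy, Init, Grant}
E[¬a U ¬send]: least fixpoint, start Z0 = Sat(¬send) = {Check, Req, Halt, Wait, Busy, Init, Grant}, add states in Sat(¬a) with some successor in Z. Already a fixed point.
Sat(E[¬a U ¬send]) = {Check, Req, Halt, Wait, Busy, Init, Grant}
A[¬a U E[¬a U ¬send]]: least fixpoint, start Z0 = Sat(E[¬a U ¬send]) = {Check, Req, Halt, Wait, Busy, Init, Grant}, add states in Sat(¬a) with every successor in Z. Already a fixed point.
Sat(A[¬a U E[¬a U ¬send]]) = {Check, Req, Halt, Wait, Busy, Init, Grant}
Reset ∉ Sat(A[¬a U E[¬a U ¬send]]) = {Check, Req, Halt, Wait, Busy, Init, Grant}, so the formula does not hold at Reset.

No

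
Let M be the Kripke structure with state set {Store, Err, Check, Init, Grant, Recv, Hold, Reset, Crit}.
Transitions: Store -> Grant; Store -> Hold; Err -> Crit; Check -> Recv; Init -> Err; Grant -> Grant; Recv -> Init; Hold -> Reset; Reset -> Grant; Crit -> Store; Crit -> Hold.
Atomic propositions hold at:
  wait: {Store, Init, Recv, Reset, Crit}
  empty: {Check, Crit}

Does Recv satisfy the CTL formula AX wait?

Sat(AX wait) = {s : every successor in {Store, Init, Recv, Reset, Crit}} = {Err, Check, Recv, Hold}
Recv ∈ Sat(AX wait) = {Err, Check, Recv, Hold}, so the formula holds at Recv.

Yes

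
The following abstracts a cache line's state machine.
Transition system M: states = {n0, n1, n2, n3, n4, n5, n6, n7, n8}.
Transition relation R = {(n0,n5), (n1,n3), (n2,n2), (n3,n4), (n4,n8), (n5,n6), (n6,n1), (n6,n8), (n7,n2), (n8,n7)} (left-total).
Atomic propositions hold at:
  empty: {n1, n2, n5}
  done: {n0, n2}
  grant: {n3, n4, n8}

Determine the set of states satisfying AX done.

Sat(AX done) = {s : every successor in {n0, n2}} = {n2, n7}

{n2, n7}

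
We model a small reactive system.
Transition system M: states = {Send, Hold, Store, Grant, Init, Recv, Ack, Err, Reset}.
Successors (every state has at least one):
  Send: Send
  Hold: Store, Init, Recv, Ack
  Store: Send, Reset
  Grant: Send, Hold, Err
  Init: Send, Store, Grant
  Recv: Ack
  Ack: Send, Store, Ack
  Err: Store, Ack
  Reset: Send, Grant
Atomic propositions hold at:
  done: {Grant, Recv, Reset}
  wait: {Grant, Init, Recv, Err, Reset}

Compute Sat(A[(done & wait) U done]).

{Grant, Recv, Reset}

Sat(done & wait) = {Grant, Recv, Reset}
A[(done & wait) U done]: least fixpoint, start Z0 = Sat(done) = {Grant, Recv, Reset}, add states in Sat(done & wait) with every successor in Z. Already a fixed point.
Sat(A[(done & wait) U done]) = {Grant, Recv, Reset}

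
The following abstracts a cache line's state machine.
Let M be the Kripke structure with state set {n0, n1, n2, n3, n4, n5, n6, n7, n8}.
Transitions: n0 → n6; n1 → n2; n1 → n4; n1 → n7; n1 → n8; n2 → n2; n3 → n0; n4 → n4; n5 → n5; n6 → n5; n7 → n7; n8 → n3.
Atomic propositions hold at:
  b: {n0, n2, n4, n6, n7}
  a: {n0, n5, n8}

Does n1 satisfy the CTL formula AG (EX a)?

No

Sat(EX a) = {s : some successor in {n0, n5, n8}} = {n1, n3, n5, n6}
AG (EX a): greatest fixpoint, start Z0 = {n1, n3, n5, n6}, keep only states in Sat with every successor in Z. Z1 = {n5, n6}; fixed.
Sat(AG (EX a)) = {n5, n6}
n1 ∉ Sat(AG (EX a)) = {n5, n6}, so the formula does not hold at n1.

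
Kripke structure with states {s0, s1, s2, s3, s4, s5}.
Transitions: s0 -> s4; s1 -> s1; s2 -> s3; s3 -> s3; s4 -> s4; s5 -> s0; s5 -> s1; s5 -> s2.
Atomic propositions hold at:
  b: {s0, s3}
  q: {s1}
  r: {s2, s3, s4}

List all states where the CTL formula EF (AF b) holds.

{s0, s2, s3, s5}

AF b: least fixpoint, start Z0 = {s0, s3}, add states with every successor in Z. Z1 = {s0, s2, s3}; fixed.
Sat(AF b) = {s0, s2, s3}
EF (AF b): least fixpoint, start Z0 = {s0, s2, s3}, add states with some successor in Z. Z1 = {s0, s2, s3, s5}; fixed.
Sat(EF (AF b)) = {s0, s2, s3, s5}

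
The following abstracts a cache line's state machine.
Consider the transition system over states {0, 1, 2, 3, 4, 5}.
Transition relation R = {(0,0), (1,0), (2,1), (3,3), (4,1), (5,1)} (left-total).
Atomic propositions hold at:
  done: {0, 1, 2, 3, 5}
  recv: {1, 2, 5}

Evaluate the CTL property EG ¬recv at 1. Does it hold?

Sat(¬recv) = {0, 3, 4}
EG ¬recv: greatest fixpoint, start Z0 = {0, 3, 4}, keep only states in Sat with some successor in Z. Z1 = {0, 3}; fixed.
Sat(EG ¬recv) = {0, 3}
1 ∉ Sat(EG ¬recv) = {0, 3}, so the formula does not hold at 1.

No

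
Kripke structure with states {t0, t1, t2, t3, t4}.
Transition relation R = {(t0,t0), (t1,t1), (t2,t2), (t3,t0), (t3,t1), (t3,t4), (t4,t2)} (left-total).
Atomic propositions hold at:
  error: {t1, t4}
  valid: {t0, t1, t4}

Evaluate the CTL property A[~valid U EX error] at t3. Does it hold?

Yes

Sat(~valid) = {t2, t3}
Sat(EX error) = {s : some successor in {t1, t4}} = {t1, t3}
A[~valid U EX error]: least fixpoint, start Z0 = Sat(EX error) = {t1, t3}, add states in Sat(~valid) with every successor in Z. Already a fixed point.
Sat(A[~valid U EX error]) = {t1, t3}
t3 ∈ Sat(A[~valid U EX error]) = {t1, t3}, so the formula holds at t3.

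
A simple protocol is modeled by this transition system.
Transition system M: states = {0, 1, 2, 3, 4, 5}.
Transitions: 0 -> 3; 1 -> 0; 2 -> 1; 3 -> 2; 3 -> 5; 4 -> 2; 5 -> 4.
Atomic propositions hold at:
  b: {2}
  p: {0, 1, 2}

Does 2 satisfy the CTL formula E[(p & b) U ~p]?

No

Sat(p & b) = {2}
Sat(~p) = {3, 4, 5}
E[(p & b) U ~p]: least fixpoint, start Z0 = Sat(~p) = {3, 4, 5}, add states in Sat(p & b) with some successor in Z. Already a fixed point.
Sat(E[(p & b) U ~p]) = {3, 4, 5}
2 ∉ Sat(E[(p & b) U ~p]) = {3, 4, 5}, so the formula does not hold at 2.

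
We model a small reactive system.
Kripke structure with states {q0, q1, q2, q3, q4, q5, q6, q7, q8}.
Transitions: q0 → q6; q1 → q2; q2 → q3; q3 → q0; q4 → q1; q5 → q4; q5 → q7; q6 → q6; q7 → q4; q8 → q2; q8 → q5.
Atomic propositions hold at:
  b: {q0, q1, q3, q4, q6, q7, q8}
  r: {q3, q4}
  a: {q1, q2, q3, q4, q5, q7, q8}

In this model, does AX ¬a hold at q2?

No

Sat(¬a) = {q0, q6}
Sat(AX ¬a) = {s : every successor in {q0, q6}} = {q0, q3, q6}
q2 ∉ Sat(AX ¬a) = {q0, q3, q6}, so the formula does not hold at q2.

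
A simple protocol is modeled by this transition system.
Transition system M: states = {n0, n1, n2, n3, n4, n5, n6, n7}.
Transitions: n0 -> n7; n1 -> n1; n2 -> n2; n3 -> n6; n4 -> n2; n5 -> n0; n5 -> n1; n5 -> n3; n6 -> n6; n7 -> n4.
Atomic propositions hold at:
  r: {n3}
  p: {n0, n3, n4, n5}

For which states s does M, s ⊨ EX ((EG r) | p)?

EG r: greatest fixpoint, start Z0 = {n3}, keep only states in Sat with some successor in Z. Z1 = ∅; fixed.
Sat(EG r) = ∅
Sat((EG r) | p) = {n0, n3, n4, n5}
Sat(EX ((EG r) | p)) = {s : some successor in {n0, n3, n4, n5}} = {n5, n7}

{n5, n7}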